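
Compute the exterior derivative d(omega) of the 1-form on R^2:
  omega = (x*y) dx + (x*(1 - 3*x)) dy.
d(omega) = (1 - 7*x) dx ∧ dy

For a 1-form omega = sum_i f_i dx_i, the exterior derivative is
  d(omega) = sum_{i < j} (∂f_j/∂x_i - ∂f_i/∂x_j) dx_i ∧ dx_j.
  coefficient of dx ∧ dy: ∂f_2/∂x - ∂f_1/∂y = ∂(x*(1 - 3*x))/∂x - ∂(x*y)/∂y = 1 - 7*x
Assembling: d(omega) = (1 - 7*x) dx ∧ dy.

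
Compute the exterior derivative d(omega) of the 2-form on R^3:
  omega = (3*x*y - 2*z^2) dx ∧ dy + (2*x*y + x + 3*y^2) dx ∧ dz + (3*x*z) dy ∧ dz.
d(omega) = (-2*x - 6*y - z) dx ∧ dy ∧ dz

For a 2-form omega = sum_{i<j} g_{ij} dx_i ∧ dx_j, the exterior derivative is
  d(omega) = sum_{i<j} d(g_{ij}) ∧ dx_i ∧ dx_j = sum_{i<j, k} (∂g_{ij}/∂x_k) dx_k ∧ dx_i ∧ dx_j.
Expand each term, using dx_k ∧ dx_i ∧ dx_j = sgn(permutation) dx_{(a)} ∧ dx_{(b)} ∧ dx_{(c)} with (a < b < c) sorted:
  d(3*x*y - 2*z^2) includes (∂/∂z)(3*x*y - 2*z^2) dz = (-4*z) dz, which multiplied by dx ∧ dy gives (-4*z) dx ∧ dy ∧ dz
  d(2*x*y + x + 3*y^2) includes (∂/∂y)(2*x*y + x + 3*y^2) dy = (2*x + 6*y) dy, which multiplied by dx ∧ dz gives (-2*x - 6*y) dx ∧ dy ∧ dz
  d(3*x*z) includes (∂/∂x)(3*x*z) dx = (3*z) dx, which multiplied by dy ∧ dz gives (3*z) dx ∧ dy ∧ dz
Collecting like 3-forms: d(omega) = (-2*x - 6*y - z) dx ∧ dy ∧ dz.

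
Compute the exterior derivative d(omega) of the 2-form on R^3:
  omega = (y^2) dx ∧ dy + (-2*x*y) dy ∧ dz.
d(omega) = (-2*y) dx ∧ dy ∧ dz

For a 2-form omega = sum_{i<j} g_{ij} dx_i ∧ dx_j, the exterior derivative is
  d(omega) = sum_{i<j} d(g_{ij}) ∧ dx_i ∧ dx_j = sum_{i<j, k} (∂g_{ij}/∂x_k) dx_k ∧ dx_i ∧ dx_j.
Expand each term, using dx_k ∧ dx_i ∧ dx_j = sgn(permutation) dx_{(a)} ∧ dx_{(b)} ∧ dx_{(c)} with (a < b < c) sorted:
  d(-2*x*y) includes (∂/∂x)(-2*x*y) dx = (-2*y) dx, which multiplied by dy ∧ dz gives (-2*y) dx ∧ dy ∧ dz
Collecting like 3-forms: d(omega) = (-2*y) dx ∧ dy ∧ dz.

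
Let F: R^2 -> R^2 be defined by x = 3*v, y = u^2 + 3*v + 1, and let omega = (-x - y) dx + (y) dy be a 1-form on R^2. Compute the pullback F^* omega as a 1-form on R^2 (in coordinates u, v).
F^* omega = (2*u*(u^2 + 3*v + 1)) du + (-9*v) dv

Using F^*(f dg) = (f ∘ F) d(g ∘ F), substitute each coordinate x_i by F_i(u, v) in f_i, and replace dx_i by d F_i = (∂F_i/∂u) du + (∂F_i/∂v) dv.
  For the x component: f_1(F) = -u^2 - 6*v - 1; d F_1 = (0) du + (3) dv
  For the y component: f_2(F) = u^2 + 3*v + 1; d F_2 = (2*u) du + (3) dv
Combining and collecting du, dv coefficients:
  coeff of du: 2*u*(u^2 + 3*v + 1)
  coeff of dv: -9*v
F^* omega = (2*u*(u^2 + 3*v + 1)) du + (-9*v) dv.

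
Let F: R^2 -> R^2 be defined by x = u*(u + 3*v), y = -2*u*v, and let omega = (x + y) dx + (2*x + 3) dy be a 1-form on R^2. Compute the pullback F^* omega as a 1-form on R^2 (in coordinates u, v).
F^* omega = (2*u^3 + u^2*v - 9*u*v^2 - 6*v) du + (u*(-u^2 - 9*u*v - 6)) dv

Using F^*(f dg) = (f ∘ F) d(g ∘ F), substitute each coordinate x_i by F_i(u, v) in f_i, and replace dx_i by d F_i = (∂F_i/∂u) du + (∂F_i/∂v) dv.
  For the x component: f_1(F) = u*(u + v); d F_1 = (2*u + 3*v) du + (3*u) dv
  For the y component: f_2(F) = 2*u^2 + 6*u*v + 3; d F_2 = (-2*v) du + (-2*u) dv
Combining and collecting du, dv coefficients:
  coeff of du: 2*u^3 + u^2*v - 9*u*v^2 - 6*v
  coeff of dv: u*(-u^2 - 9*u*v - 6)
F^* omega = (2*u^3 + u^2*v - 9*u*v^2 - 6*v) du + (u*(-u^2 - 9*u*v - 6)) dv.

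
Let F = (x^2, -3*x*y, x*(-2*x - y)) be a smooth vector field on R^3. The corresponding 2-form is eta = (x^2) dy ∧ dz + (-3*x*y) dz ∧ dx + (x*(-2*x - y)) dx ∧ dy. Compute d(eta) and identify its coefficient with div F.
d(eta) = (-x) dx ∧ dy ∧ dz; div F = -x

For a 2-form in R^3 of the form above, applying d gives a 3-form with coefficient ∂P/∂x + ∂Q/∂y + ∂R/∂z:
  ∂P/∂x = 2*x
  ∂Q/∂y = -3*x
  ∂R/∂z = 0
Sum = -x, which is exactly div F.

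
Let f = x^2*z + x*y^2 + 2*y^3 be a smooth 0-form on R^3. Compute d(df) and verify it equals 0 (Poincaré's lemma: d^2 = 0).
d(df) = 0

Step 1: df = sum_i (∂f/∂x_i) dx_i = (2*x*z + y^2) dx + (2*y*(x + 3*y)) dy + (x^2) dz.
Step 2: Apply d again. Using the 1-form formula, the coefficient of dx ∧ dy in d(df) is ∂^2 f/∂x ∂y - ∂^2 f/∂y ∂x = (2*y) - (2*y) = 0 (equality of mixed partials for smooth f).
Similarly for dx ∧ dz and dy ∧ dz — all coefficients vanish. So d(df) = 0.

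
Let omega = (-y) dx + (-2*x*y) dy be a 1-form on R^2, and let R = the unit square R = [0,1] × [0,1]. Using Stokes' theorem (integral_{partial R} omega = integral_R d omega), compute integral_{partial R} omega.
integral_(partial R) omega = 0

Stokes: integral_partial_R omega = integral_R d omega with d omega = (∂Q/∂x - ∂P/∂y) dx ∧ dy.
  ∂Q/∂x = -2*y
  ∂P/∂y = -1
  integrand = ∂Q/∂x - ∂P/∂y = 1 - 2*y.
Integrating over R: integral_0^1 integral_0^1 (1 - 2*y) dx dy = 0.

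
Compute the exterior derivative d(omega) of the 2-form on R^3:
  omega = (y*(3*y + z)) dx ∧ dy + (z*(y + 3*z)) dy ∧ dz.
d(omega) = (y) dx ∧ dy ∧ dz

For a 2-form omega = sum_{i<j} g_{ij} dx_i ∧ dx_j, the exterior derivative is
  d(omega) = sum_{i<j} d(g_{ij}) ∧ dx_i ∧ dx_j = sum_{i<j, k} (∂g_{ij}/∂x_k) dx_k ∧ dx_i ∧ dx_j.
Expand each term, using dx_k ∧ dx_i ∧ dx_j = sgn(permutation) dx_{(a)} ∧ dx_{(b)} ∧ dx_{(c)} with (a < b < c) sorted:
  d(y*(3*y + z)) includes (∂/∂z)(y*(3*y + z)) dz = (y) dz, which multiplied by dx ∧ dy gives (y) dx ∧ dy ∧ dz
Collecting like 3-forms: d(omega) = (y) dx ∧ dy ∧ dz.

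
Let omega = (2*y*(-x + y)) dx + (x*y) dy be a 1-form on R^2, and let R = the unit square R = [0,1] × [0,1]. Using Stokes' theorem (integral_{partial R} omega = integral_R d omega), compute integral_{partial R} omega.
integral_(partial R) omega = -1/2

Stokes: integral_partial_R omega = integral_R d omega with d omega = (∂Q/∂x - ∂P/∂y) dx ∧ dy.
  ∂Q/∂x = y
  ∂P/∂y = -2*x + 4*y
  integrand = ∂Q/∂x - ∂P/∂y = 2*x - 3*y.
Integrating over R: integral_0^1 integral_0^1 (2*x - 3*y) dx dy = -1/2.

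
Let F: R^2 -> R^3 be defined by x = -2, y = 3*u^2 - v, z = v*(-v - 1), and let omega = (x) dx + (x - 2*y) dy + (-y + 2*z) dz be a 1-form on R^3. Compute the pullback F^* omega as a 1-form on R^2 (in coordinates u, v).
F^* omega = (12*u*(-3*u^2 + v - 1)) du + (6*u^2*v + 9*u^2 + 4*v^3 + 4*v^2 - v + 2) dv

Using F^*(f dg) = (f ∘ F) d(g ∘ F), substitute each coordinate x_i by F_i(u, v) in f_i, and replace dx_i by d F_i = (∂F_i/∂u) du + (∂F_i/∂v) dv.
  For the x component: f_1(F) = -2; d F_1 = (0) du + (0) dv
  For the y component: f_2(F) = -6*u^2 + 2*v - 2; d F_2 = (6*u) du + (-1) dv
  For the z component: f_3(F) = -3*u^2 - 2*v^2 - v; d F_3 = (0) du + (-2*v - 1) dv
Combining and collecting du, dv coefficients:
  coeff of du: 12*u*(-3*u^2 + v - 1)
  coeff of dv: 6*u^2*v + 9*u^2 + 4*v^3 + 4*v^2 - v + 2
F^* omega = (12*u*(-3*u^2 + v - 1)) du + (6*u^2*v + 9*u^2 + 4*v^3 + 4*v^2 - v + 2) dv.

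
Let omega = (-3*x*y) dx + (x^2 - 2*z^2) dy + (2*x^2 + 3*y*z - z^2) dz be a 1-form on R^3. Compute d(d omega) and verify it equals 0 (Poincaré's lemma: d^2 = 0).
d(d omega) = 0

Step 1: d omega = sum_{i<j} (∂f_j/∂x_i - ∂f_i/∂x_j) dx_i ∧ dx_j:
  coeff of dx ∧ dy: 5*x
  coeff of dx ∧ dz: 4*x
  coeff of dy ∧ dz: 7*z
Step 2: Apply d again to each 2-form coefficient. The only possible 3-form in R^3 is dx ∧ dy ∧ dz, with coefficient
  ∂(coeff of dy∧dz)/∂x - ∂(coeff of dx∧dz)/∂y + ∂(coeff of dx∧dy)/∂z
  = ∂/∂x (7*z) - ∂/∂y (4*x) + ∂/∂z (5*x).
Each of these terms simplifies to sums of mixed partials that cancel in pairs. The result is 0 (by equality of mixed partials for smooth functions — Schwarz / Clairaut).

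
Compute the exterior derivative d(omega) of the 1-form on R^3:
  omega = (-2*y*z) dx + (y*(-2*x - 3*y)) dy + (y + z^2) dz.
d(omega) = (-2*y + 2*z) dx ∧ dy + (2*y) dx ∧ dz + (1) dy ∧ dz

For a 1-form omega = sum_i f_i dx_i, the exterior derivative is
  d(omega) = sum_{i < j} (∂f_j/∂x_i - ∂f_i/∂x_j) dx_i ∧ dx_j.
  coefficient of dx ∧ dy: ∂f_2/∂x - ∂f_1/∂y = ∂(y*(-2*x - 3*y))/∂x - ∂(-2*y*z)/∂y = -2*y + 2*z
  coefficient of dx ∧ dz: ∂f_3/∂x - ∂f_1/∂z = ∂(y + z^2)/∂x - ∂(-2*y*z)/∂z = 2*y
  coefficient of dy ∧ dz: ∂f_3/∂y - ∂f_2/∂z = ∂(y + z^2)/∂y - ∂(y*(-2*x - 3*y))/∂z = 1
Assembling: d(omega) = (-2*y + 2*z) dx ∧ dy + (2*y) dx ∧ dz + (1) dy ∧ dz.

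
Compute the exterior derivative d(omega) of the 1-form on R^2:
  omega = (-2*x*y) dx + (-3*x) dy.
d(omega) = (2*x - 3) dx ∧ dy

For a 1-form omega = sum_i f_i dx_i, the exterior derivative is
  d(omega) = sum_{i < j} (∂f_j/∂x_i - ∂f_i/∂x_j) dx_i ∧ dx_j.
  coefficient of dx ∧ dy: ∂f_2/∂x - ∂f_1/∂y = ∂(-3*x)/∂x - ∂(-2*x*y)/∂y = 2*x - 3
Assembling: d(omega) = (2*x - 3) dx ∧ dy.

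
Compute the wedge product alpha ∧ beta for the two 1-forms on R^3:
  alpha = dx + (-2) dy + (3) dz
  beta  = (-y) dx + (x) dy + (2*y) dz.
alpha ∧ beta = (x - 2*y) dx ∧ dy + (5*y) dx ∧ dz + (-3*x - 4*y) dy ∧ dz

Distribute the wedge, using dx_i ∧ dx_j = -dx_j ∧ dx_i and dx_i ∧ dx_i = 0. For each pair (i, j) with i < j, the coefficient of dx_i ∧ dx_j in alpha ∧ beta is (alpha_i * beta_j - alpha_j * beta_i). Collecting: alpha ∧ beta = (x - 2*y) dx ∧ dy + (5*y) dx ∧ dz + (-3*x - 4*y) dy ∧ dz.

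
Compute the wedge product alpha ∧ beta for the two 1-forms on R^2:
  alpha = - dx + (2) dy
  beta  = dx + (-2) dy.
alpha ∧ beta = 0

Distribute the wedge, using dx_i ∧ dx_j = -dx_j ∧ dx_i and dx_i ∧ dx_i = 0. For each pair (i, j) with i < j, the coefficient of dx_i ∧ dx_j in alpha ∧ beta is (alpha_i * beta_j - alpha_j * beta_i). Collecting: alpha ∧ beta = 0.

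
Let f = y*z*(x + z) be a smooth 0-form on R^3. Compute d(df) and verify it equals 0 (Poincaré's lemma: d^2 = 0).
d(df) = 0

Step 1: df = sum_i (∂f/∂x_i) dx_i = (y*z) dx + (z*(x + z)) dy + (y*(x + 2*z)) dz.
Step 2: Apply d again. Using the 1-form formula, the coefficient of dx ∧ dy in d(df) is ∂^2 f/∂x ∂y - ∂^2 f/∂y ∂x = (z) - (z) = 0 (equality of mixed partials for smooth f).
Similarly for dx ∧ dz and dy ∧ dz — all coefficients vanish. So d(df) = 0.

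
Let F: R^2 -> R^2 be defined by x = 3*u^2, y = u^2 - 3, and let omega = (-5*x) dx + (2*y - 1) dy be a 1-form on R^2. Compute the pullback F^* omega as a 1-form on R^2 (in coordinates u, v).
F^* omega = (-86*u^3 - 14*u) du

Using F^*(f dg) = (f ∘ F) d(g ∘ F), substitute each coordinate x_i by F_i(u, v) in f_i, and replace dx_i by d F_i = (∂F_i/∂u) du + (∂F_i/∂v) dv.
  For the x component: f_1(F) = -15*u^2; d F_1 = (6*u) du + (0) dv
  For the y component: f_2(F) = 2*u^2 - 7; d F_2 = (2*u) du + (0) dv
Combining and collecting du, dv coefficients:
  coeff of du: -86*u^3 - 14*u
  coeff of dv: 0
F^* omega = (-86*u^3 - 14*u) du.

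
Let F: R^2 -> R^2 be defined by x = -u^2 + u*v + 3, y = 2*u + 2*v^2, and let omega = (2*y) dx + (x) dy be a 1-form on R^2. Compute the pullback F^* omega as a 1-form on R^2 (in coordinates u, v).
F^* omega = (-10*u^2 - 8*u*v^2 + 6*u*v + 4*v^3 + 6) du + (-4*u^2*v + 4*u^2 + 8*u*v^2 + 12*v) dv

Using F^*(f dg) = (f ∘ F) d(g ∘ F), substitute each coordinate x_i by F_i(u, v) in f_i, and replace dx_i by d F_i = (∂F_i/∂u) du + (∂F_i/∂v) dv.
  For the x component: f_1(F) = 4*u + 4*v^2; d F_1 = (-2*u + v) du + (u) dv
  For the y component: f_2(F) = -u^2 + u*v + 3; d F_2 = (2) du + (4*v) dv
Combining and collecting du, dv coefficients:
  coeff of du: -10*u^2 - 8*u*v^2 + 6*u*v + 4*v^3 + 6
  coeff of dv: -4*u^2*v + 4*u^2 + 8*u*v^2 + 12*v
F^* omega = (-10*u^2 - 8*u*v^2 + 6*u*v + 4*v^3 + 6) du + (-4*u^2*v + 4*u^2 + 8*u*v^2 + 12*v) dv.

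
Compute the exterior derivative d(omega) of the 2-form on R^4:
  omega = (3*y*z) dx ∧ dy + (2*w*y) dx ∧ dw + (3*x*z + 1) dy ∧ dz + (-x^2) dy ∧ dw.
d(omega) = (3*y + 3*z) dx ∧ dy ∧ dz + (-2*w - 2*x) dx ∧ dy ∧ dw

For a 2-form omega = sum_{i<j} g_{ij} dx_i ∧ dx_j, the exterior derivative is
  d(omega) = sum_{i<j} d(g_{ij}) ∧ dx_i ∧ dx_j = sum_{i<j, k} (∂g_{ij}/∂x_k) dx_k ∧ dx_i ∧ dx_j.
Expand each term, using dx_k ∧ dx_i ∧ dx_j = sgn(permutation) dx_{(a)} ∧ dx_{(b)} ∧ dx_{(c)} with (a < b < c) sorted:
  d(3*y*z) includes (∂/∂z)(3*y*z) dz = (3*y) dz, which multiplied by dx ∧ dy gives (3*y) dx ∧ dy ∧ dz
  d(2*w*y) includes (∂/∂y)(2*w*y) dy = (2*w) dy, which multiplied by dx ∧ dw gives (-2*w) dx ∧ dy ∧ dw
  d(3*x*z + 1) includes (∂/∂x)(3*x*z + 1) dx = (3*z) dx, which multiplied by dy ∧ dz gives (3*z) dx ∧ dy ∧ dz
  d(-x^2) includes (∂/∂x)(-x^2) dx = (-2*x) dx, which multiplied by dy ∧ dw gives (-2*x) dx ∧ dy ∧ dw
Collecting like 3-forms: d(omega) = (3*y + 3*z) dx ∧ dy ∧ dz + (-2*w - 2*x) dx ∧ dy ∧ dw.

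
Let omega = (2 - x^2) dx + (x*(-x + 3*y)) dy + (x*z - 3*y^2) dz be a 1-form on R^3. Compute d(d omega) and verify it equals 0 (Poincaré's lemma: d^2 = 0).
d(d omega) = 0

Step 1: d omega = sum_{i<j} (∂f_j/∂x_i - ∂f_i/∂x_j) dx_i ∧ dx_j:
  coeff of dx ∧ dy: -2*x + 3*y
  coeff of dx ∧ dz: z
  coeff of dy ∧ dz: -6*y
Step 2: Apply d again to each 2-form coefficient. The only possible 3-form in R^3 is dx ∧ dy ∧ dz, with coefficient
  ∂(coeff of dy∧dz)/∂x - ∂(coeff of dx∧dz)/∂y + ∂(coeff of dx∧dy)/∂z
  = ∂/∂x (-6*y) - ∂/∂y (z) + ∂/∂z (-2*x + 3*y).
Each of these terms simplifies to sums of mixed partials that cancel in pairs. The result is 0 (by equality of mixed partials for smooth functions — Schwarz / Clairaut).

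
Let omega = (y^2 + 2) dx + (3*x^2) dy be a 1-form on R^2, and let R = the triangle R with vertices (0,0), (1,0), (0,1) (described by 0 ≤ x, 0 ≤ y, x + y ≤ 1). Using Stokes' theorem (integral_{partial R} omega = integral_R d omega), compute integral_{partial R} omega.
integral_(partial R) omega = 2/3

Stokes: integral_partial_R omega = integral_R d omega with d omega = (∂Q/∂x - ∂P/∂y) dx ∧ dy.
  ∂Q/∂x = 6*x
  ∂P/∂y = 2*y
  integrand = ∂Q/∂x - ∂P/∂y = 6*x - 2*y.
Integrating over R: integral_0^1 integral_0^{1-x} (6*x - 2*y) dy dx = 2/3.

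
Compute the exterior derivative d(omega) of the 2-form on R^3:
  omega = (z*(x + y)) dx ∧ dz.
d(omega) = (-z) dx ∧ dy ∧ dz

For a 2-form omega = sum_{i<j} g_{ij} dx_i ∧ dx_j, the exterior derivative is
  d(omega) = sum_{i<j} d(g_{ij}) ∧ dx_i ∧ dx_j = sum_{i<j, k} (∂g_{ij}/∂x_k) dx_k ∧ dx_i ∧ dx_j.
Expand each term, using dx_k ∧ dx_i ∧ dx_j = sgn(permutation) dx_{(a)} ∧ dx_{(b)} ∧ dx_{(c)} with (a < b < c) sorted:
  d(z*(x + y)) includes (∂/∂y)(z*(x + y)) dy = (z) dy, which multiplied by dx ∧ dz gives (-z) dx ∧ dy ∧ dz
Collecting like 3-forms: d(omega) = (-z) dx ∧ dy ∧ dz.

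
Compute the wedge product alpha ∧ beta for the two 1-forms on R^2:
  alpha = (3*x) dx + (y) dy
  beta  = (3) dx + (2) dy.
alpha ∧ beta = (6*x - 3*y) dx ∧ dy

Distribute the wedge, using dx_i ∧ dx_j = -dx_j ∧ dx_i and dx_i ∧ dx_i = 0. For each pair (i, j) with i < j, the coefficient of dx_i ∧ dx_j in alpha ∧ beta is (alpha_i * beta_j - alpha_j * beta_i). Collecting: alpha ∧ beta = (6*x - 3*y) dx ∧ dy.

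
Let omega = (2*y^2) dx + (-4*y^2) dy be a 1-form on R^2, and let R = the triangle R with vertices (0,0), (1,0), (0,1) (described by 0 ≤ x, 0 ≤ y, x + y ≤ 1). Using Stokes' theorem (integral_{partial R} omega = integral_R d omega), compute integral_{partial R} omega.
integral_(partial R) omega = -2/3

Stokes: integral_partial_R omega = integral_R d omega with d omega = (∂Q/∂x - ∂P/∂y) dx ∧ dy.
  ∂Q/∂x = 0
  ∂P/∂y = 4*y
  integrand = ∂Q/∂x - ∂P/∂y = -4*y.
Integrating over R: integral_0^1 integral_0^{1-x} (-4*y) dy dx = -2/3.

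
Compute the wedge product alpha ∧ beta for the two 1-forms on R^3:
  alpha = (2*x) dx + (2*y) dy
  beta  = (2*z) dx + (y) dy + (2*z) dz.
alpha ∧ beta = (2*y*(x - 2*z)) dx ∧ dy + (4*x*z) dx ∧ dz + (4*y*z) dy ∧ dz

Distribute the wedge, using dx_i ∧ dx_j = -dx_j ∧ dx_i and dx_i ∧ dx_i = 0. For each pair (i, j) with i < j, the coefficient of dx_i ∧ dx_j in alpha ∧ beta is (alpha_i * beta_j - alpha_j * beta_i). Collecting: alpha ∧ beta = (2*y*(x - 2*z)) dx ∧ dy + (4*x*z) dx ∧ dz + (4*y*z) dy ∧ dz.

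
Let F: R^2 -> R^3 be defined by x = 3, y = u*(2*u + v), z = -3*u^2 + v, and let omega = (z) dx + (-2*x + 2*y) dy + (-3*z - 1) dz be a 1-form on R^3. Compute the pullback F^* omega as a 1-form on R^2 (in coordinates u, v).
F^* omega = (-38*u^3 + 12*u^2*v + 2*u*v^2 + 18*u*v - 18*u - 6*v) du + (4*u^3 + 2*u^2*v + 9*u^2 - 6*u - 3*v - 1) dv

Using F^*(f dg) = (f ∘ F) d(g ∘ F), substitute each coordinate x_i by F_i(u, v) in f_i, and replace dx_i by d F_i = (∂F_i/∂u) du + (∂F_i/∂v) dv.
  For the x component: f_1(F) = -3*u^2 + v; d F_1 = (0) du + (0) dv
  For the y component: f_2(F) = 4*u^2 + 2*u*v - 6; d F_2 = (4*u + v) du + (u) dv
  For the z component: f_3(F) = 9*u^2 - 3*v - 1; d F_3 = (-6*u) du + (1) dv
Combining and collecting du, dv coefficients:
  coeff of du: -38*u^3 + 12*u^2*v + 2*u*v^2 + 18*u*v - 18*u - 6*v
  coeff of dv: 4*u^3 + 2*u^2*v + 9*u^2 - 6*u - 3*v - 1
F^* omega = (-38*u^3 + 12*u^2*v + 2*u*v^2 + 18*u*v - 18*u - 6*v) du + (4*u^3 + 2*u^2*v + 9*u^2 - 6*u - 3*v - 1) dv.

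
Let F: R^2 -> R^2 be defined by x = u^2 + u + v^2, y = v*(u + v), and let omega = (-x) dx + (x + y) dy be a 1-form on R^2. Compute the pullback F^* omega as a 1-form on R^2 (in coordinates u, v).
F^* omega = (-2*u^3 + u^2*v - 3*u^2 - u*v^2 + u*v - u + 2*v^3 - v^2) du + (u^3 + u^2*v + u^2 + 4*u*v^2 + 2*v^3) dv

Using F^*(f dg) = (f ∘ F) d(g ∘ F), substitute each coordinate x_i by F_i(u, v) in f_i, and replace dx_i by d F_i = (∂F_i/∂u) du + (∂F_i/∂v) dv.
  For the x component: f_1(F) = -u^2 - u - v^2; d F_1 = (2*u + 1) du + (2*v) dv
  For the y component: f_2(F) = u^2 + u*v + u + 2*v^2; d F_2 = (v) du + (u + 2*v) dv
Combining and collecting du, dv coefficients:
  coeff of du: -2*u^3 + u^2*v - 3*u^2 - u*v^2 + u*v - u + 2*v^3 - v^2
  coeff of dv: u^3 + u^2*v + u^2 + 4*u*v^2 + 2*v^3
F^* omega = (-2*u^3 + u^2*v - 3*u^2 - u*v^2 + u*v - u + 2*v^3 - v^2) du + (u^3 + u^2*v + u^2 + 4*u*v^2 + 2*v^3) dv.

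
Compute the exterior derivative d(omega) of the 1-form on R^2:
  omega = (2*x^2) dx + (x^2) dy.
d(omega) = (2*x) dx ∧ dy

For a 1-form omega = sum_i f_i dx_i, the exterior derivative is
  d(omega) = sum_{i < j} (∂f_j/∂x_i - ∂f_i/∂x_j) dx_i ∧ dx_j.
  coefficient of dx ∧ dy: ∂f_2/∂x - ∂f_1/∂y = ∂(x^2)/∂x - ∂(2*x^2)/∂y = 2*x
Assembling: d(omega) = (2*x) dx ∧ dy.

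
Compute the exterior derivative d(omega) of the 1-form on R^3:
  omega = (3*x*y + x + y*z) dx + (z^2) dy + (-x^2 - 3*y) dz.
d(omega) = (-3*x - z) dx ∧ dy + (-2*x - y) dx ∧ dz + (-2*z - 3) dy ∧ dz

For a 1-form omega = sum_i f_i dx_i, the exterior derivative is
  d(omega) = sum_{i < j} (∂f_j/∂x_i - ∂f_i/∂x_j) dx_i ∧ dx_j.
  coefficient of dx ∧ dy: ∂f_2/∂x - ∂f_1/∂y = ∂(z^2)/∂x - ∂(3*x*y + x + y*z)/∂y = -3*x - z
  coefficient of dx ∧ dz: ∂f_3/∂x - ∂f_1/∂z = ∂(-x^2 - 3*y)/∂x - ∂(3*x*y + x + y*z)/∂z = -2*x - y
  coefficient of dy ∧ dz: ∂f_3/∂y - ∂f_2/∂z = ∂(-x^2 - 3*y)/∂y - ∂(z^2)/∂z = -2*z - 3
Assembling: d(omega) = (-3*x - z) dx ∧ dy + (-2*x - y) dx ∧ dz + (-2*z - 3) dy ∧ dz.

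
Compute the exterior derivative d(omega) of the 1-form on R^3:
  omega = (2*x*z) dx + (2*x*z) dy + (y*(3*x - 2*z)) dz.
d(omega) = (2*z) dx ∧ dy + (-2*x + 3*y) dx ∧ dz + (x - 2*z) dy ∧ dz

For a 1-form omega = sum_i f_i dx_i, the exterior derivative is
  d(omega) = sum_{i < j} (∂f_j/∂x_i - ∂f_i/∂x_j) dx_i ∧ dx_j.
  coefficient of dx ∧ dy: ∂f_2/∂x - ∂f_1/∂y = ∂(2*x*z)/∂x - ∂(2*x*z)/∂y = 2*z
  coefficient of dx ∧ dz: ∂f_3/∂x - ∂f_1/∂z = ∂(y*(3*x - 2*z))/∂x - ∂(2*x*z)/∂z = -2*x + 3*y
  coefficient of dy ∧ dz: ∂f_3/∂y - ∂f_2/∂z = ∂(y*(3*x - 2*z))/∂y - ∂(2*x*z)/∂z = x - 2*z
Assembling: d(omega) = (2*z) dx ∧ dy + (-2*x + 3*y) dx ∧ dz + (x - 2*z) dy ∧ dz.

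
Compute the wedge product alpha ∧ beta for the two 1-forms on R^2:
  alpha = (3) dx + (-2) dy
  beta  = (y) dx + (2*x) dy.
alpha ∧ beta = (6*x + 2*y) dx ∧ dy

Distribute the wedge, using dx_i ∧ dx_j = -dx_j ∧ dx_i and dx_i ∧ dx_i = 0. For each pair (i, j) with i < j, the coefficient of dx_i ∧ dx_j in alpha ∧ beta is (alpha_i * beta_j - alpha_j * beta_i). Collecting: alpha ∧ beta = (6*x + 2*y) dx ∧ dy.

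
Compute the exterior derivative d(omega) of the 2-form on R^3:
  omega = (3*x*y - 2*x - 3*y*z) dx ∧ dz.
d(omega) = (-3*x + 3*z) dx ∧ dy ∧ dz

For a 2-form omega = sum_{i<j} g_{ij} dx_i ∧ dx_j, the exterior derivative is
  d(omega) = sum_{i<j} d(g_{ij}) ∧ dx_i ∧ dx_j = sum_{i<j, k} (∂g_{ij}/∂x_k) dx_k ∧ dx_i ∧ dx_j.
Expand each term, using dx_k ∧ dx_i ∧ dx_j = sgn(permutation) dx_{(a)} ∧ dx_{(b)} ∧ dx_{(c)} with (a < b < c) sorted:
  d(3*x*y - 2*x - 3*y*z) includes (∂/∂y)(3*x*y - 2*x - 3*y*z) dy = (3*x - 3*z) dy, which multiplied by dx ∧ dz gives (-3*x + 3*z) dx ∧ dy ∧ dz
Collecting like 3-forms: d(omega) = (-3*x + 3*z) dx ∧ dy ∧ dz.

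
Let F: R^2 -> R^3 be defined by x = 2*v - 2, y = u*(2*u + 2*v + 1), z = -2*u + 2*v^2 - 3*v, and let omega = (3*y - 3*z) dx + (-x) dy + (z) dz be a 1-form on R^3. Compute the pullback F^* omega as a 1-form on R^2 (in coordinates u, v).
F^* omega = (-8*u*v + 12*u - 8*v^2 + 8*v + 2) du + (12*u^2 + 28*u + 8*v^3 - 30*v^2 + 27*v) dv

Using F^*(f dg) = (f ∘ F) d(g ∘ F), substitute each coordinate x_i by F_i(u, v) in f_i, and replace dx_i by d F_i = (∂F_i/∂u) du + (∂F_i/∂v) dv.
  For the x component: f_1(F) = 6*u^2 + 6*u*v + 9*u - 6*v^2 + 9*v; d F_1 = (0) du + (2) dv
  For the y component: f_2(F) = 2 - 2*v; d F_2 = (4*u + 2*v + 1) du + (2*u) dv
  For the z component: f_3(F) = -2*u + 2*v^2 - 3*v; d F_3 = (-2) du + (4*v - 3) dv
Combining and collecting du, dv coefficients:
  coeff of du: -8*u*v + 12*u - 8*v^2 + 8*v + 2
  coeff of dv: 12*u^2 + 28*u + 8*v^3 - 30*v^2 + 27*v
F^* omega = (-8*u*v + 12*u - 8*v^2 + 8*v + 2) du + (12*u^2 + 28*u + 8*v^3 - 30*v^2 + 27*v) dv.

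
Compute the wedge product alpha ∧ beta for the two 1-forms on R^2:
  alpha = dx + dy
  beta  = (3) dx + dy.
alpha ∧ beta = (-2) dx ∧ dy

Distribute the wedge, using dx_i ∧ dx_j = -dx_j ∧ dx_i and dx_i ∧ dx_i = 0. For each pair (i, j) with i < j, the coefficient of dx_i ∧ dx_j in alpha ∧ beta is (alpha_i * beta_j - alpha_j * beta_i). Collecting: alpha ∧ beta = (-2) dx ∧ dy.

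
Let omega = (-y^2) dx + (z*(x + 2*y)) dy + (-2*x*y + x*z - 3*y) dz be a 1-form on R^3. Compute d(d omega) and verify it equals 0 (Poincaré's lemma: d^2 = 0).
d(d omega) = 0

Step 1: d omega = sum_{i<j} (∂f_j/∂x_i - ∂f_i/∂x_j) dx_i ∧ dx_j:
  coeff of dx ∧ dy: 2*y + z
  coeff of dx ∧ dz: -2*y + z
  coeff of dy ∧ dz: -3*x - 2*y - 3
Step 2: Apply d again to each 2-form coefficient. The only possible 3-form in R^3 is dx ∧ dy ∧ dz, with coefficient
  ∂(coeff of dy∧dz)/∂x - ∂(coeff of dx∧dz)/∂y + ∂(coeff of dx∧dy)/∂z
  = ∂/∂x (-3*x - 2*y - 3) - ∂/∂y (-2*y + z) + ∂/∂z (2*y + z).
Each of these terms simplifies to sums of mixed partials that cancel in pairs. The result is 0 (by equality of mixed partials for smooth functions — Schwarz / Clairaut).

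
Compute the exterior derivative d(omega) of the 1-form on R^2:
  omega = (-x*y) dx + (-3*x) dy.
d(omega) = (x - 3) dx ∧ dy

For a 1-form omega = sum_i f_i dx_i, the exterior derivative is
  d(omega) = sum_{i < j} (∂f_j/∂x_i - ∂f_i/∂x_j) dx_i ∧ dx_j.
  coefficient of dx ∧ dy: ∂f_2/∂x - ∂f_1/∂y = ∂(-3*x)/∂x - ∂(-x*y)/∂y = x - 3
Assembling: d(omega) = (x - 3) dx ∧ dy.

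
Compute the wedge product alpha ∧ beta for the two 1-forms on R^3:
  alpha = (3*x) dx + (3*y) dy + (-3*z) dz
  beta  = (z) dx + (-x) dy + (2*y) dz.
alpha ∧ beta = (-3*x^2 - 3*y*z) dx ∧ dy + (6*x*y + 3*z^2) dx ∧ dz + (-3*x*z + 6*y^2) dy ∧ dz

Distribute the wedge, using dx_i ∧ dx_j = -dx_j ∧ dx_i and dx_i ∧ dx_i = 0. For each pair (i, j) with i < j, the coefficient of dx_i ∧ dx_j in alpha ∧ beta is (alpha_i * beta_j - alpha_j * beta_i). Collecting: alpha ∧ beta = (-3*x^2 - 3*y*z) dx ∧ dy + (6*x*y + 3*z^2) dx ∧ dz + (-3*x*z + 6*y^2) dy ∧ dz.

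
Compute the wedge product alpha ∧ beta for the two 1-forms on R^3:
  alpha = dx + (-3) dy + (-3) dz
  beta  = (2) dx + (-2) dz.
alpha ∧ beta = (4) dx ∧ dz + (6) dx ∧ dy + (6) dy ∧ dz

Distribute the wedge, using dx_i ∧ dx_j = -dx_j ∧ dx_i and dx_i ∧ dx_i = 0. For each pair (i, j) with i < j, the coefficient of dx_i ∧ dx_j in alpha ∧ beta is (alpha_i * beta_j - alpha_j * beta_i). Collecting: alpha ∧ beta = (4) dx ∧ dz + (6) dx ∧ dy + (6) dy ∧ dz.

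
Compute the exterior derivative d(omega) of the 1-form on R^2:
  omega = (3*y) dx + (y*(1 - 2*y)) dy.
d(omega) = (-3) dx ∧ dy

For a 1-form omega = sum_i f_i dx_i, the exterior derivative is
  d(omega) = sum_{i < j} (∂f_j/∂x_i - ∂f_i/∂x_j) dx_i ∧ dx_j.
  coefficient of dx ∧ dy: ∂f_2/∂x - ∂f_1/∂y = ∂(y*(1 - 2*y))/∂x - ∂(3*y)/∂y = -3
Assembling: d(omega) = (-3) dx ∧ dy.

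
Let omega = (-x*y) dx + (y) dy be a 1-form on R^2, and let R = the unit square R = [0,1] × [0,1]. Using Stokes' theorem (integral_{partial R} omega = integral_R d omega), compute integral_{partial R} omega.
integral_(partial R) omega = 1/2

Stokes: integral_partial_R omega = integral_R d omega with d omega = (∂Q/∂x - ∂P/∂y) dx ∧ dy.
  ∂Q/∂x = 0
  ∂P/∂y = -x
  integrand = ∂Q/∂x - ∂P/∂y = x.
Integrating over R: integral_0^1 integral_0^1 (x) dx dy = 1/2.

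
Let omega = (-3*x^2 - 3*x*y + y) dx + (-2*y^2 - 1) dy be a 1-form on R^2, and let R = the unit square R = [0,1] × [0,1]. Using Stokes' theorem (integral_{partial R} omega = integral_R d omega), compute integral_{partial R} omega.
integral_(partial R) omega = 1/2

Stokes: integral_partial_R omega = integral_R d omega with d omega = (∂Q/∂x - ∂P/∂y) dx ∧ dy.
  ∂Q/∂x = 0
  ∂P/∂y = 1 - 3*x
  integrand = ∂Q/∂x - ∂P/∂y = 3*x - 1.
Integrating over R: integral_0^1 integral_0^1 (3*x - 1) dx dy = 1/2.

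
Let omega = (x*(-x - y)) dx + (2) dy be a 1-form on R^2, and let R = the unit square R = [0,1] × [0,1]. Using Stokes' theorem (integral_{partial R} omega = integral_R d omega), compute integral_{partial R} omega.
integral_(partial R) omega = 1/2

Stokes: integral_partial_R omega = integral_R d omega with d omega = (∂Q/∂x - ∂P/∂y) dx ∧ dy.
  ∂Q/∂x = 0
  ∂P/∂y = -x
  integrand = ∂Q/∂x - ∂P/∂y = x.
Integrating over R: integral_0^1 integral_0^1 (x) dx dy = 1/2.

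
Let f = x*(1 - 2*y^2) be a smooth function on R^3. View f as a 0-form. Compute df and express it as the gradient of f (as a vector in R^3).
df = (1 - 2*y^2) dx + (-4*x*y) dy + (0) dz; grad f = (1 - 2*y^2, -4*x*y, 0)

For a 0-form f, d f = (∂f/∂x) dx + (∂f/∂y) dy + (∂f/∂z) dz. The components of the vector representation are exactly the entries of grad f in Cartesian coordinates:
  ∂f/∂x = 1 - 2*y^2
  ∂f/∂y = -4*x*y
  ∂f/∂z = 0.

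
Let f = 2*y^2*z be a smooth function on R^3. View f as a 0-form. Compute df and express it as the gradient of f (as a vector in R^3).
df = (0) dx + (4*y*z) dy + (2*y^2) dz; grad f = (0, 4*y*z, 2*y^2)

For a 0-form f, d f = (∂f/∂x) dx + (∂f/∂y) dy + (∂f/∂z) dz. The components of the vector representation are exactly the entries of grad f in Cartesian coordinates:
  ∂f/∂x = 0
  ∂f/∂y = 4*y*z
  ∂f/∂z = 2*y^2.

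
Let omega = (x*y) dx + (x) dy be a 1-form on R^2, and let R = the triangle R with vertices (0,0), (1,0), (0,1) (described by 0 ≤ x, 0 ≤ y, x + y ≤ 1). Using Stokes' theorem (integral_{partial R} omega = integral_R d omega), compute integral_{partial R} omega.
integral_(partial R) omega = 1/3

Stokes: integral_partial_R omega = integral_R d omega with d omega = (∂Q/∂x - ∂P/∂y) dx ∧ dy.
  ∂Q/∂x = 1
  ∂P/∂y = x
  integrand = ∂Q/∂x - ∂P/∂y = 1 - x.
Integrating over R: integral_0^1 integral_0^{1-x} (1 - x) dy dx = 1/3.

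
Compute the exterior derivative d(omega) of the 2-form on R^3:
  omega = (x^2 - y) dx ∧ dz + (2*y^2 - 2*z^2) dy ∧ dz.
d(omega) = (1) dx ∧ dy ∧ dz

For a 2-form omega = sum_{i<j} g_{ij} dx_i ∧ dx_j, the exterior derivative is
  d(omega) = sum_{i<j} d(g_{ij}) ∧ dx_i ∧ dx_j = sum_{i<j, k} (∂g_{ij}/∂x_k) dx_k ∧ dx_i ∧ dx_j.
Expand each term, using dx_k ∧ dx_i ∧ dx_j = sgn(permutation) dx_{(a)} ∧ dx_{(b)} ∧ dx_{(c)} with (a < b < c) sorted:
  d(x^2 - y) includes (∂/∂y)(x^2 - y) dy = (-1) dy, which multiplied by dx ∧ dz gives (1) dx ∧ dy ∧ dz
Collecting like 3-forms: d(omega) = (1) dx ∧ dy ∧ dz.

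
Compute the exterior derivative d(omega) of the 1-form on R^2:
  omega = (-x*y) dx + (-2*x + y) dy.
d(omega) = (x - 2) dx ∧ dy

For a 1-form omega = sum_i f_i dx_i, the exterior derivative is
  d(omega) = sum_{i < j} (∂f_j/∂x_i - ∂f_i/∂x_j) dx_i ∧ dx_j.
  coefficient of dx ∧ dy: ∂f_2/∂x - ∂f_1/∂y = ∂(-2*x + y)/∂x - ∂(-x*y)/∂y = x - 2
Assembling: d(omega) = (x - 2) dx ∧ dy.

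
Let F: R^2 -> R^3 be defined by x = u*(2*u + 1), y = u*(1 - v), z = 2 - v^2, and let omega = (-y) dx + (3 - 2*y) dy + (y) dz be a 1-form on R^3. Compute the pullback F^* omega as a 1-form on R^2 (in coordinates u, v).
F^* omega = (4*u^2*v - 4*u^2 - 2*u*v^2 + 5*u*v - 3*u - 3*v + 3) du + (u*(-2*u*v + 2*u + 2*v^2 - 2*v - 3)) dv

Using F^*(f dg) = (f ∘ F) d(g ∘ F), substitute each coordinate x_i by F_i(u, v) in f_i, and replace dx_i by d F_i = (∂F_i/∂u) du + (∂F_i/∂v) dv.
  For the x component: f_1(F) = u*(v - 1); d F_1 = (4*u + 1) du + (0) dv
  For the y component: f_2(F) = 2*u*v - 2*u + 3; d F_2 = (1 - v) du + (-u) dv
  For the z component: f_3(F) = u*(1 - v); d F_3 = (0) du + (-2*v) dv
Combining and collecting du, dv coefficients:
  coeff of du: 4*u^2*v - 4*u^2 - 2*u*v^2 + 5*u*v - 3*u - 3*v + 3
  coeff of dv: u*(-2*u*v + 2*u + 2*v^2 - 2*v - 3)
F^* omega = (4*u^2*v - 4*u^2 - 2*u*v^2 + 5*u*v - 3*u - 3*v + 3) du + (u*(-2*u*v + 2*u + 2*v^2 - 2*v - 3)) dv.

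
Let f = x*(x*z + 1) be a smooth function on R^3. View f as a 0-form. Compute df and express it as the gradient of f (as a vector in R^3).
df = (2*x*z + 1) dx + (0) dy + (x^2) dz; grad f = (2*x*z + 1, 0, x^2)

For a 0-form f, d f = (∂f/∂x) dx + (∂f/∂y) dy + (∂f/∂z) dz. The components of the vector representation are exactly the entries of grad f in Cartesian coordinates:
  ∂f/∂x = 2*x*z + 1
  ∂f/∂y = 0
  ∂f/∂z = x^2.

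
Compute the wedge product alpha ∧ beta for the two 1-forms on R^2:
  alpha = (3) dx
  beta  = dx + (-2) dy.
alpha ∧ beta = (-6) dx ∧ dy

Distribute the wedge, using dx_i ∧ dx_j = -dx_j ∧ dx_i and dx_i ∧ dx_i = 0. For each pair (i, j) with i < j, the coefficient of dx_i ∧ dx_j in alpha ∧ beta is (alpha_i * beta_j - alpha_j * beta_i). Collecting: alpha ∧ beta = (-6) dx ∧ dy.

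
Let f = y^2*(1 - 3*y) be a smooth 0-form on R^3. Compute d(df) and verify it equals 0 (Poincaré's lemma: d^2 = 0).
d(df) = 0

Step 1: df = sum_i (∂f/∂x_i) dx_i = (0) dx + (y*(2 - 9*y)) dy + (0) dz.
Step 2: Apply d again. Using the 1-form formula, the coefficient of dx ∧ dy in d(df) is ∂^2 f/∂x ∂y - ∂^2 f/∂y ∂x = (0) - (0) = 0 (equality of mixed partials for smooth f).
Similarly for dx ∧ dz and dy ∧ dz — all coefficients vanish. So d(df) = 0.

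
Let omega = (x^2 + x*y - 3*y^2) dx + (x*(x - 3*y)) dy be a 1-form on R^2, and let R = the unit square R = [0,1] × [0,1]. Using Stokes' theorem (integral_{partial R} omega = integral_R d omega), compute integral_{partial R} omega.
integral_(partial R) omega = 2

Stokes: integral_partial_R omega = integral_R d omega with d omega = (∂Q/∂x - ∂P/∂y) dx ∧ dy.
  ∂Q/∂x = 2*x - 3*y
  ∂P/∂y = x - 6*y
  integrand = ∂Q/∂x - ∂P/∂y = x + 3*y.
Integrating over R: integral_0^1 integral_0^1 (x + 3*y) dx dy = 2.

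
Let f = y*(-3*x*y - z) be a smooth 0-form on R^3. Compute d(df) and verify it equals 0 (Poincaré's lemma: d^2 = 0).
d(df) = 0

Step 1: df = sum_i (∂f/∂x_i) dx_i = (-3*y^2) dx + (-6*x*y - z) dy + (-y) dz.
Step 2: Apply d again. Using the 1-form formula, the coefficient of dx ∧ dy in d(df) is ∂^2 f/∂x ∂y - ∂^2 f/∂y ∂x = (-6*y) - (-6*y) = 0 (equality of mixed partials for smooth f).
Similarly for dx ∧ dz and dy ∧ dz — all coefficients vanish. So d(df) = 0.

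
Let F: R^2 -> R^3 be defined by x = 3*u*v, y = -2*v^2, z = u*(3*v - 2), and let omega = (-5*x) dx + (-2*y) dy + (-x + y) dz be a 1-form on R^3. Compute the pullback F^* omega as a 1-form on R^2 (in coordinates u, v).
F^* omega = (2*v*(-27*u*v + 3*u - 3*v^2 + 2*v)) du + (2*v*(-27*u^2 - 3*u*v - 8*v^2)) dv

Using F^*(f dg) = (f ∘ F) d(g ∘ F), substitute each coordinate x_i by F_i(u, v) in f_i, and replace dx_i by d F_i = (∂F_i/∂u) du + (∂F_i/∂v) dv.
  For the x component: f_1(F) = -15*u*v; d F_1 = (3*v) du + (3*u) dv
  For the y component: f_2(F) = 4*v^2; d F_2 = (0) du + (-4*v) dv
  For the z component: f_3(F) = v*(-3*u - 2*v); d F_3 = (3*v - 2) du + (3*u) dv
Combining and collecting du, dv coefficients:
  coeff of du: 2*v*(-27*u*v + 3*u - 3*v^2 + 2*v)
  coeff of dv: 2*v*(-27*u^2 - 3*u*v - 8*v^2)
F^* omega = (2*v*(-27*u*v + 3*u - 3*v^2 + 2*v)) du + (2*v*(-27*u^2 - 3*u*v - 8*v^2)) dv.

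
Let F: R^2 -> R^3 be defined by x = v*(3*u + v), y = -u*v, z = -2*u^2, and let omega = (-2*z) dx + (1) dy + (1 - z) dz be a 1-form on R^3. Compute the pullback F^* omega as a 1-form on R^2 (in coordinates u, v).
F^* omega = (-8*u^3 + 12*u^2*v - 4*u - v) du + (u*(12*u^2 + 8*u*v - 1)) dv

Using F^*(f dg) = (f ∘ F) d(g ∘ F), substitute each coordinate x_i by F_i(u, v) in f_i, and replace dx_i by d F_i = (∂F_i/∂u) du + (∂F_i/∂v) dv.
  For the x component: f_1(F) = 4*u^2; d F_1 = (3*v) du + (3*u + 2*v) dv
  For the y component: f_2(F) = 1; d F_2 = (-v) du + (-u) dv
  For the z component: f_3(F) = 2*u^2 + 1; d F_3 = (-4*u) du + (0) dv
Combining and collecting du, dv coefficients:
  coeff of du: -8*u^3 + 12*u^2*v - 4*u - v
  coeff of dv: u*(12*u^2 + 8*u*v - 1)
F^* omega = (-8*u^3 + 12*u^2*v - 4*u - v) du + (u*(12*u^2 + 8*u*v - 1)) dv.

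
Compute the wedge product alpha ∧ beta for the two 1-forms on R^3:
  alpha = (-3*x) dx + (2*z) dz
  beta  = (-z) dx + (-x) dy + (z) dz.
alpha ∧ beta = (3*x^2) dx ∧ dy + (z*(-3*x + 2*z)) dx ∧ dz + (2*x*z) dy ∧ dz

Distribute the wedge, using dx_i ∧ dx_j = -dx_j ∧ dx_i and dx_i ∧ dx_i = 0. For each pair (i, j) with i < j, the coefficient of dx_i ∧ dx_j in alpha ∧ beta is (alpha_i * beta_j - alpha_j * beta_i). Collecting: alpha ∧ beta = (3*x^2) dx ∧ dy + (z*(-3*x + 2*z)) dx ∧ dz + (2*x*z) dy ∧ dz.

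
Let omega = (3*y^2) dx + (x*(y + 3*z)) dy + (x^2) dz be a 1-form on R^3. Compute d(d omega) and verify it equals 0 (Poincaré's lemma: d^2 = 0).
d(d omega) = 0

Step 1: d omega = sum_{i<j} (∂f_j/∂x_i - ∂f_i/∂x_j) dx_i ∧ dx_j:
  coeff of dx ∧ dy: -5*y + 3*z
  coeff of dx ∧ dz: 2*x
  coeff of dy ∧ dz: -3*x
Step 2: Apply d again to each 2-form coefficient. The only possible 3-form in R^3 is dx ∧ dy ∧ dz, with coefficient
  ∂(coeff of dy∧dz)/∂x - ∂(coeff of dx∧dz)/∂y + ∂(coeff of dx∧dy)/∂z
  = ∂/∂x (-3*x) - ∂/∂y (2*x) + ∂/∂z (-5*y + 3*z).
Each of these terms simplifies to sums of mixed partials that cancel in pairs. The result is 0 (by equality of mixed partials for smooth functions — Schwarz / Clairaut).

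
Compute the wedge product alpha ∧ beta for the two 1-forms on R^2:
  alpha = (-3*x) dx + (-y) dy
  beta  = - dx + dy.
alpha ∧ beta = (-3*x - y) dx ∧ dy

Distribute the wedge, using dx_i ∧ dx_j = -dx_j ∧ dx_i and dx_i ∧ dx_i = 0. For each pair (i, j) with i < j, the coefficient of dx_i ∧ dx_j in alpha ∧ beta is (alpha_i * beta_j - alpha_j * beta_i). Collecting: alpha ∧ beta = (-3*x - y) dx ∧ dy.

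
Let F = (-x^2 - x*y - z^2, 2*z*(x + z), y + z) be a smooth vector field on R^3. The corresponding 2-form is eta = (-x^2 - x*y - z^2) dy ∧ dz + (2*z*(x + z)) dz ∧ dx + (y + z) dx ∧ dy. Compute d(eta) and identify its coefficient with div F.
d(eta) = (-2*x - y + 1) dx ∧ dy ∧ dz; div F = -2*x - y + 1

For a 2-form in R^3 of the form above, applying d gives a 3-form with coefficient ∂P/∂x + ∂Q/∂y + ∂R/∂z:
  ∂P/∂x = -2*x - y
  ∂Q/∂y = 0
  ∂R/∂z = 1
Sum = -2*x - y + 1, which is exactly div F.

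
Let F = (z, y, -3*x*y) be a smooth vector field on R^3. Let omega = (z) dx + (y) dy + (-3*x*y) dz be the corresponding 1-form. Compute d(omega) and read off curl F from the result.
d(omega) = (-3*x) dy ∧ dz + (3*y + 1) dz ∧ dx + (0) dx ∧ dy; curl F = (-3*x, 3*y + 1, 0)

d omega = sum_{i<j} (∂f_j/∂x_i - ∂f_i/∂x_j) dx_i ∧ dx_j. Under the identification (dy ∧ dz, dz ∧ dx, dx ∧ dy) ↔ (e_x, e_y, e_z), the coefficients are exactly the components of curl F. Compute:
  ∂R/∂y - ∂Q/∂z = (-3*x) - (0) = -3*x
  ∂P/∂z - ∂R/∂x = (1) - (-3*y) = 3*y + 1
  ∂Q/∂x - ∂P/∂y = (0) - (0) = 0.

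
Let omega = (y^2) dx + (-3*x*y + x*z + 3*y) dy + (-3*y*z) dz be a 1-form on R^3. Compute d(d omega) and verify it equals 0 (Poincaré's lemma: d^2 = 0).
d(d omega) = 0

Step 1: d omega = sum_{i<j} (∂f_j/∂x_i - ∂f_i/∂x_j) dx_i ∧ dx_j:
  coeff of dx ∧ dy: -5*y + z
  coeff of dx ∧ dz: 0
  coeff of dy ∧ dz: -x - 3*z
Step 2: Apply d again to each 2-form coefficient. The only possible 3-form in R^3 is dx ∧ dy ∧ dz, with coefficient
  ∂(coeff of dy∧dz)/∂x - ∂(coeff of dx∧dz)/∂y + ∂(coeff of dx∧dy)/∂z
  = ∂/∂x (-x - 3*z) - ∂/∂y (0) + ∂/∂z (-5*y + z).
Each of these terms simplifies to sums of mixed partials that cancel in pairs. The result is 0 (by equality of mixed partials for smooth functions — Schwarz / Clairaut).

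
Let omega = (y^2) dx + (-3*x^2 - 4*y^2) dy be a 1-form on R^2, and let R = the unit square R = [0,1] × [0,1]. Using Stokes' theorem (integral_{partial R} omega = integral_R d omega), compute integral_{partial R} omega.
integral_(partial R) omega = -4

Stokes: integral_partial_R omega = integral_R d omega with d omega = (∂Q/∂x - ∂P/∂y) dx ∧ dy.
  ∂Q/∂x = -6*x
  ∂P/∂y = 2*y
  integrand = ∂Q/∂x - ∂P/∂y = -6*x - 2*y.
Integrating over R: integral_0^1 integral_0^1 (-6*x - 2*y) dx dy = -4.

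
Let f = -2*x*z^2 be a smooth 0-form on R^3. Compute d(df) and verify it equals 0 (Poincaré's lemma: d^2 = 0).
d(df) = 0

Step 1: df = sum_i (∂f/∂x_i) dx_i = (-2*z^2) dx + (0) dy + (-4*x*z) dz.
Step 2: Apply d again. Using the 1-form formula, the coefficient of dx ∧ dy in d(df) is ∂^2 f/∂x ∂y - ∂^2 f/∂y ∂x = (0) - (0) = 0 (equality of mixed partials for smooth f).
Similarly for dx ∧ dz and dy ∧ dz — all coefficients vanish. So d(df) = 0.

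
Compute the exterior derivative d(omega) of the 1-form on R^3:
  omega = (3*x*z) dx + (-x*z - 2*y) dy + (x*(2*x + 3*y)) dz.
d(omega) = (-z) dx ∧ dy + (x + 3*y) dx ∧ dz + (4*x) dy ∧ dz

For a 1-form omega = sum_i f_i dx_i, the exterior derivative is
  d(omega) = sum_{i < j} (∂f_j/∂x_i - ∂f_i/∂x_j) dx_i ∧ dx_j.
  coefficient of dx ∧ dy: ∂f_2/∂x - ∂f_1/∂y = ∂(-x*z - 2*y)/∂x - ∂(3*x*z)/∂y = -z
  coefficient of dx ∧ dz: ∂f_3/∂x - ∂f_1/∂z = ∂(x*(2*x + 3*y))/∂x - ∂(3*x*z)/∂z = x + 3*y
  coefficient of dy ∧ dz: ∂f_3/∂y - ∂f_2/∂z = ∂(x*(2*x + 3*y))/∂y - ∂(-x*z - 2*y)/∂z = 4*x
Assembling: d(omega) = (-z) dx ∧ dy + (x + 3*y) dx ∧ dz + (4*x) dy ∧ dz.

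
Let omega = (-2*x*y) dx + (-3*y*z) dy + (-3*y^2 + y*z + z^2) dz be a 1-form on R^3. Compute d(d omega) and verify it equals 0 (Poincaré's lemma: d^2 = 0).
d(d omega) = 0

Step 1: d omega = sum_{i<j} (∂f_j/∂x_i - ∂f_i/∂x_j) dx_i ∧ dx_j:
  coeff of dx ∧ dy: 2*x
  coeff of dx ∧ dz: 0
  coeff of dy ∧ dz: -3*y + z
Step 2: Apply d again to each 2-form coefficient. The only possible 3-form in R^3 is dx ∧ dy ∧ dz, with coefficient
  ∂(coeff of dy∧dz)/∂x - ∂(coeff of dx∧dz)/∂y + ∂(coeff of dx∧dy)/∂z
  = ∂/∂x (-3*y + z) - ∂/∂y (0) + ∂/∂z (2*x).
Each of these terms simplifies to sums of mixed partials that cancel in pairs. The result is 0 (by equality of mixed partials for smooth functions — Schwarz / Clairaut).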